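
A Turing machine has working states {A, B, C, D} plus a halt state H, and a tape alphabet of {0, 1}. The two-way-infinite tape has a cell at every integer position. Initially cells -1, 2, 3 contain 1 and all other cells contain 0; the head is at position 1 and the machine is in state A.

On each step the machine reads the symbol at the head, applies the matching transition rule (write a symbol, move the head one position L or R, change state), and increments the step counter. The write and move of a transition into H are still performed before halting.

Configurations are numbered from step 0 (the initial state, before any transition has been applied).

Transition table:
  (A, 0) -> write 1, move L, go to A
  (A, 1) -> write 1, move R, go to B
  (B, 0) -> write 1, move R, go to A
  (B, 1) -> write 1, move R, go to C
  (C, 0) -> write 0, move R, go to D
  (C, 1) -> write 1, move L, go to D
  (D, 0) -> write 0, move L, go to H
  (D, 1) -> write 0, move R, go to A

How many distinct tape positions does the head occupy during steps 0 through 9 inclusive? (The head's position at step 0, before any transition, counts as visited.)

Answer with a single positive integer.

Answer: 5

Derivation:
Step 1: in state A at pos 1, read 0 -> (A,0)->write 1,move L,goto A. Now: state=A, head=0, tape[-2..4]=0101110 (head:   ^)
Step 2: in state A at pos 0, read 0 -> (A,0)->write 1,move L,goto A. Now: state=A, head=-1, tape[-2..4]=0111110 (head:  ^)
Step 3: in state A at pos -1, read 1 -> (A,1)->write 1,move R,goto B. Now: state=B, head=0, tape[-2..4]=0111110 (head:   ^)
Step 4: in state B at pos 0, read 1 -> (B,1)->write 1,move R,goto C. Now: state=C, head=1, tape[-2..4]=0111110 (head:    ^)
Step 5: in state C at pos 1, read 1 -> (C,1)->write 1,move L,goto D. Now: state=D, head=0, tape[-2..4]=0111110 (head:   ^)
Step 6: in state D at pos 0, read 1 -> (D,1)->write 0,move R,goto A. Now: state=A, head=1, tape[-2..4]=0101110 (head:    ^)
Step 7: in state A at pos 1, read 1 -> (A,1)->write 1,move R,goto B. Now: state=B, head=2, tape[-2..4]=0101110 (head:     ^)
Step 8: in state B at pos 2, read 1 -> (B,1)->write 1,move R,goto C. Now: state=C, head=3, tape[-2..4]=0101110 (head:      ^)
Step 9: in state C at pos 3, read 1 -> (C,1)->write 1,move L,goto D. Now: state=D, head=2, tape[-2..4]=0101110 (head:     ^)
Head positions at steps 0..9: starting at 1, distinct positions visited = {-1, 0, 1, 2, 3} -> 5 position(s)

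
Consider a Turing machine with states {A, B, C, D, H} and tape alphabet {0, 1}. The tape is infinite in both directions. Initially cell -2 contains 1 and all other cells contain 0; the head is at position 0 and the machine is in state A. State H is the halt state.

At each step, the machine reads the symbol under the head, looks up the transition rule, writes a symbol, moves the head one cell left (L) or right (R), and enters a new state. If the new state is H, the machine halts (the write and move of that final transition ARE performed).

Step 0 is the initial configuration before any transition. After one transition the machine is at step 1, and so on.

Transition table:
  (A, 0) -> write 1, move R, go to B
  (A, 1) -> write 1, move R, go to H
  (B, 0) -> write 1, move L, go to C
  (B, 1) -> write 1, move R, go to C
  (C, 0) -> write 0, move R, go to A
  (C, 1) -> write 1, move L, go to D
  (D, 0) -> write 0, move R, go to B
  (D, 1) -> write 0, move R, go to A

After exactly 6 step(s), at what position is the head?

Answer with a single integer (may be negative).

Step 1: in state A at pos 0, read 0 -> (A,0)->write 1,move R,goto B. Now: state=B, head=1, tape[-3..2]=010100 (head:     ^)
Step 2: in state B at pos 1, read 0 -> (B,0)->write 1,move L,goto C. Now: state=C, head=0, tape[-3..2]=010110 (head:    ^)
Step 3: in state C at pos 0, read 1 -> (C,1)->write 1,move L,goto D. Now: state=D, head=-1, tape[-3..2]=010110 (head:   ^)
Step 4: in state D at pos -1, read 0 -> (D,0)->write 0,move R,goto B. Now: state=B, head=0, tape[-3..2]=010110 (head:    ^)
Step 5: in state B at pos 0, read 1 -> (B,1)->write 1,move R,goto C. Now: state=C, head=1, tape[-3..2]=010110 (head:     ^)
Step 6: in state C at pos 1, read 1 -> (C,1)->write 1,move L,goto D. Now: state=D, head=0, tape[-3..2]=010110 (head:    ^)

Answer: 0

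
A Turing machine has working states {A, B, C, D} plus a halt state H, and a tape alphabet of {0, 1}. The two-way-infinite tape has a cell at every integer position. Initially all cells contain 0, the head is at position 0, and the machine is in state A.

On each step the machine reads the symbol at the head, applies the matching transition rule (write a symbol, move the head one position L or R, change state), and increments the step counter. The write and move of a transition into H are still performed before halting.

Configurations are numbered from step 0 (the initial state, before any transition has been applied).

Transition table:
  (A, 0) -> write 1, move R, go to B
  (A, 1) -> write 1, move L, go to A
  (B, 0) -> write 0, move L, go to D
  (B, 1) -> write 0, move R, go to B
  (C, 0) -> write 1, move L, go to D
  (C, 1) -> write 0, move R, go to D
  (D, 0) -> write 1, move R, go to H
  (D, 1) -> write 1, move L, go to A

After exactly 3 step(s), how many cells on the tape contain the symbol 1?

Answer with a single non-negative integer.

Answer: 1

Derivation:
Step 1: in state A at pos 0, read 0 -> (A,0)->write 1,move R,goto B. Now: state=B, head=1, tape[-1..2]=0100 (head:   ^)
Step 2: in state B at pos 1, read 0 -> (B,0)->write 0,move L,goto D. Now: state=D, head=0, tape[-1..2]=0100 (head:  ^)
Step 3: in state D at pos 0, read 1 -> (D,1)->write 1,move L,goto A. Now: state=A, head=-1, tape[-2..2]=00100 (head:  ^)
Cells containing 1 after step 3: {0} -> 1 cell(s)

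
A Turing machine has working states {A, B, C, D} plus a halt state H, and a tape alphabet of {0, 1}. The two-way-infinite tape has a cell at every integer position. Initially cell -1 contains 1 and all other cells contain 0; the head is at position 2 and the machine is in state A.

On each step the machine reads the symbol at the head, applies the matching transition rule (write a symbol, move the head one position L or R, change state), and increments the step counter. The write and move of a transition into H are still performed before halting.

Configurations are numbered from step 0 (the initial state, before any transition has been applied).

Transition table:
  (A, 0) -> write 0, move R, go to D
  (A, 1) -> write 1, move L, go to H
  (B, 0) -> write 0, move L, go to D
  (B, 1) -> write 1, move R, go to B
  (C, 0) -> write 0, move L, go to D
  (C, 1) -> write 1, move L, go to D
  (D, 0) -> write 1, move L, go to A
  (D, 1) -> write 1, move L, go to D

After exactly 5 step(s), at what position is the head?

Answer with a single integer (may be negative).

Answer: 1

Derivation:
Step 1: in state A at pos 2, read 0 -> (A,0)->write 0,move R,goto D. Now: state=D, head=3, tape[-2..4]=0100000 (head:      ^)
Step 2: in state D at pos 3, read 0 -> (D,0)->write 1,move L,goto A. Now: state=A, head=2, tape[-2..4]=0100010 (head:     ^)
Step 3: in state A at pos 2, read 0 -> (A,0)->write 0,move R,goto D. Now: state=D, head=3, tape[-2..4]=0100010 (head:      ^)
Step 4: in state D at pos 3, read 1 -> (D,1)->write 1,move L,goto D. Now: state=D, head=2, tape[-2..4]=0100010 (head:     ^)
Step 5: in state D at pos 2, read 0 -> (D,0)->write 1,move L,goto A. Now: state=A, head=1, tape[-2..4]=0100110 (head:    ^)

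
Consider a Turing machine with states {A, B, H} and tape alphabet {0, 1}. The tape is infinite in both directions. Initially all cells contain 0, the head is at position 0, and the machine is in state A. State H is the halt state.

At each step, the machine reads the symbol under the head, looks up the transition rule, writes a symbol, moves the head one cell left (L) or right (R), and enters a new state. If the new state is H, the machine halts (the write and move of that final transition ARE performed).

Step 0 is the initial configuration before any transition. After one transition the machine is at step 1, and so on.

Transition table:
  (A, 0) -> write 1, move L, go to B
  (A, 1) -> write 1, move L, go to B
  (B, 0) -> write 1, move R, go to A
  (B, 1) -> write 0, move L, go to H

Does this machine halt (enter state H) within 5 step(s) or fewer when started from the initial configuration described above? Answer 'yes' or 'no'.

Step 1: in state A at pos 0, read 0 -> (A,0)->write 1,move L,goto B. Now: state=B, head=-1, tape[-2..1]=0010 (head:  ^)
Step 2: in state B at pos -1, read 0 -> (B,0)->write 1,move R,goto A. Now: state=A, head=0, tape[-2..1]=0110 (head:   ^)
Step 3: in state A at pos 0, read 1 -> (A,1)->write 1,move L,goto B. Now: state=B, head=-1, tape[-2..1]=0110 (head:  ^)
Step 4: in state B at pos -1, read 1 -> (B,1)->write 0,move L,goto H. Now: state=H, head=-2, tape[-3..1]=00010 (head:  ^)
State H reached at step 4; 4 <= 5 -> yes

Answer: yes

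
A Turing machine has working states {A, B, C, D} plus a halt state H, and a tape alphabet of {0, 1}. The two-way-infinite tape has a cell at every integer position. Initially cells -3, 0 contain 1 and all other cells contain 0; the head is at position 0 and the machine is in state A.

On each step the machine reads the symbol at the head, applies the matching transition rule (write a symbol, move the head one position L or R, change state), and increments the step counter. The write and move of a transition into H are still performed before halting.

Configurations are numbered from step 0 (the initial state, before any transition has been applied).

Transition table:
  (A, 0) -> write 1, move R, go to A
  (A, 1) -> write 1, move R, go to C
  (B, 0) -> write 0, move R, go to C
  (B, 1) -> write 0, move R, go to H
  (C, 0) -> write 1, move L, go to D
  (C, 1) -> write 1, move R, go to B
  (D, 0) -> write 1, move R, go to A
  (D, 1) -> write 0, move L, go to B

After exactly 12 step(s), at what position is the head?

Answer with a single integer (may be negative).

Answer: 4

Derivation:
Step 1: in state A at pos 0, read 1 -> (A,1)->write 1,move R,goto C. Now: state=C, head=1, tape[-4..2]=0100100 (head:      ^)
Step 2: in state C at pos 1, read 0 -> (C,0)->write 1,move L,goto D. Now: state=D, head=0, tape[-4..2]=0100110 (head:     ^)
Step 3: in state D at pos 0, read 1 -> (D,1)->write 0,move L,goto B. Now: state=B, head=-1, tape[-4..2]=0100010 (head:    ^)
Step 4: in state B at pos -1, read 0 -> (B,0)->write 0,move R,goto C. Now: state=C, head=0, tape[-4..2]=0100010 (head:     ^)
Step 5: in state C at pos 0, read 0 -> (C,0)->write 1,move L,goto D. Now: state=D, head=-1, tape[-4..2]=0100110 (head:    ^)
Step 6: in state D at pos -1, read 0 -> (D,0)->write 1,move R,goto A. Now: state=A, head=0, tape[-4..2]=0101110 (head:     ^)
Step 7: in state A at pos 0, read 1 -> (A,1)->write 1,move R,goto C. Now: state=C, head=1, tape[-4..2]=0101110 (head:      ^)
Step 8: in state C at pos 1, read 1 -> (C,1)->write 1,move R,goto B. Now: state=B, head=2, tape[-4..3]=01011100 (head:       ^)
Step 9: in state B at pos 2, read 0 -> (B,0)->write 0,move R,goto C. Now: state=C, head=3, tape[-4..4]=010111000 (head:        ^)
Step 10: in state C at pos 3, read 0 -> (C,0)->write 1,move L,goto D. Now: state=D, head=2, tape[-4..4]=010111010 (head:       ^)
Step 11: in state D at pos 2, read 0 -> (D,0)->write 1,move R,goto A. Now: state=A, head=3, tape[-4..4]=010111110 (head:        ^)
Step 12: in state A at pos 3, read 1 -> (A,1)->write 1,move R,goto C. Now: state=C, head=4, tape[-4..5]=0101111100 (head:         ^)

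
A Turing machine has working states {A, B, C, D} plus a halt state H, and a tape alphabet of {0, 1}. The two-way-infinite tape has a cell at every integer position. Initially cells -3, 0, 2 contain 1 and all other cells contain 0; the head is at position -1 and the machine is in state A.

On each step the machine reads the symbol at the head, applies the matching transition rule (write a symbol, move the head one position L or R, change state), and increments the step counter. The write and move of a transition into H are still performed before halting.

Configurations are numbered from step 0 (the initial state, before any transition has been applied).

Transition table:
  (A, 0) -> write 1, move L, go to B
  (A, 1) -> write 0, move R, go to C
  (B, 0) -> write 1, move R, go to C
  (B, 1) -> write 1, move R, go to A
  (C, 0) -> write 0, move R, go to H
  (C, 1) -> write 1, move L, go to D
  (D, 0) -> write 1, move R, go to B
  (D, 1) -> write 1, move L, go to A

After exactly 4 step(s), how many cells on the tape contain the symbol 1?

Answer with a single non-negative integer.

Step 1: in state A at pos -1, read 0 -> (A,0)->write 1,move L,goto B. Now: state=B, head=-2, tape[-4..3]=01011010 (head:   ^)
Step 2: in state B at pos -2, read 0 -> (B,0)->write 1,move R,goto C. Now: state=C, head=-1, tape[-4..3]=01111010 (head:    ^)
Step 3: in state C at pos -1, read 1 -> (C,1)->write 1,move L,goto D. Now: state=D, head=-2, tape[-4..3]=01111010 (head:   ^)
Step 4: in state D at pos -2, read 1 -> (D,1)->write 1,move L,goto A. Now: state=A, head=-3, tape[-4..3]=01111010 (head:  ^)
Cells containing 1 after step 4: {-3, -2, -1, 0, 2} -> 5 cell(s)

Answer: 5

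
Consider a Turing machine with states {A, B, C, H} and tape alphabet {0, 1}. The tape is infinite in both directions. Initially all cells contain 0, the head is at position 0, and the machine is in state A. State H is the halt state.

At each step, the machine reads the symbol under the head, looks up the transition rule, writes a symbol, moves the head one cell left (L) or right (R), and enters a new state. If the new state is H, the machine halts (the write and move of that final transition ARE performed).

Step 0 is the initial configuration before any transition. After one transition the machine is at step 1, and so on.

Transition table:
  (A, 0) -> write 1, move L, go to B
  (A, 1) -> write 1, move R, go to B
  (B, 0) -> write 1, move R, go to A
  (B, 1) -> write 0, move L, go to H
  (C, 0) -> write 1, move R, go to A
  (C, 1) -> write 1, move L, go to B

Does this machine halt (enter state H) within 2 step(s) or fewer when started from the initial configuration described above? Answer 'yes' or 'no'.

Answer: no

Derivation:
Step 1: in state A at pos 0, read 0 -> (A,0)->write 1,move L,goto B. Now: state=B, head=-1, tape[-2..1]=0010 (head:  ^)
Step 2: in state B at pos -1, read 0 -> (B,0)->write 1,move R,goto A. Now: state=A, head=0, tape[-2..1]=0110 (head:   ^)
After 2 step(s): state = A (not H) -> not halted within 2 -> no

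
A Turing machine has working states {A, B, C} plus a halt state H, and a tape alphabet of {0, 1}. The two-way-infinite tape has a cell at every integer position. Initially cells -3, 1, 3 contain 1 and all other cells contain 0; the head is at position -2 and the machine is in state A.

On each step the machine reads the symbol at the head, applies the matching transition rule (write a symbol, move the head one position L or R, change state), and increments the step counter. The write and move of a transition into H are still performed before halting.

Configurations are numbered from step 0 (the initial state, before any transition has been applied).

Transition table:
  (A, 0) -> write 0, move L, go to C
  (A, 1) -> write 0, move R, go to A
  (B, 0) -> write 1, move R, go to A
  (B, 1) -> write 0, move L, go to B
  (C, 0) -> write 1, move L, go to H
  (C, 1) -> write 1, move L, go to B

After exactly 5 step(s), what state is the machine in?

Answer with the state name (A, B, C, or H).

Step 1: in state A at pos -2, read 0 -> (A,0)->write 0,move L,goto C. Now: state=C, head=-3, tape[-4..4]=010001010 (head:  ^)
Step 2: in state C at pos -3, read 1 -> (C,1)->write 1,move L,goto B. Now: state=B, head=-4, tape[-5..4]=0010001010 (head:  ^)
Step 3: in state B at pos -4, read 0 -> (B,0)->write 1,move R,goto A. Now: state=A, head=-3, tape[-5..4]=0110001010 (head:   ^)
Step 4: in state A at pos -3, read 1 -> (A,1)->write 0,move R,goto A. Now: state=A, head=-2, tape[-5..4]=0100001010 (head:    ^)
Step 5: in state A at pos -2, read 0 -> (A,0)->write 0,move L,goto C. Now: state=C, head=-3, tape[-5..4]=0100001010 (head:   ^)

Answer: C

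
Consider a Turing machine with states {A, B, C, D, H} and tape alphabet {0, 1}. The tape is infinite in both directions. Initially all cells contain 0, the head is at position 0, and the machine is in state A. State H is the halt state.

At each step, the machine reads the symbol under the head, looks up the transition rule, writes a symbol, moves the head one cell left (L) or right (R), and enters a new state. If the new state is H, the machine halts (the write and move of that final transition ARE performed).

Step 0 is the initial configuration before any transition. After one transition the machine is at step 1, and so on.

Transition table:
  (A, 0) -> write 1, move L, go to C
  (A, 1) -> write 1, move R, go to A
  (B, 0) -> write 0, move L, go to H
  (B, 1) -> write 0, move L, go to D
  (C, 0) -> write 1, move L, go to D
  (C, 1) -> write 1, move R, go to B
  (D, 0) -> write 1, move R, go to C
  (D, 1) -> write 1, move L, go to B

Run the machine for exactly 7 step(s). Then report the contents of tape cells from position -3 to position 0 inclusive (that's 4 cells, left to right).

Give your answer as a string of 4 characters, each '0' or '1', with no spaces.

Answer: 0010

Derivation:
Step 1: in state A at pos 0, read 0 -> (A,0)->write 1,move L,goto C. Now: state=C, head=-1, tape[-2..1]=0010 (head:  ^)
Step 2: in state C at pos -1, read 0 -> (C,0)->write 1,move L,goto D. Now: state=D, head=-2, tape[-3..1]=00110 (head:  ^)
Step 3: in state D at pos -2, read 0 -> (D,0)->write 1,move R,goto C. Now: state=C, head=-1, tape[-3..1]=01110 (head:   ^)
Step 4: in state C at pos -1, read 1 -> (C,1)->write 1,move R,goto B. Now: state=B, head=0, tape[-3..1]=01110 (head:    ^)
Step 5: in state B at pos 0, read 1 -> (B,1)->write 0,move L,goto D. Now: state=D, head=-1, tape[-3..1]=01100 (head:   ^)
Step 6: in state D at pos -1, read 1 -> (D,1)->write 1,move L,goto B. Now: state=B, head=-2, tape[-3..1]=01100 (head:  ^)
Step 7: in state B at pos -2, read 1 -> (B,1)->write 0,move L,goto D. Now: state=D, head=-3, tape[-4..1]=000100 (head:  ^)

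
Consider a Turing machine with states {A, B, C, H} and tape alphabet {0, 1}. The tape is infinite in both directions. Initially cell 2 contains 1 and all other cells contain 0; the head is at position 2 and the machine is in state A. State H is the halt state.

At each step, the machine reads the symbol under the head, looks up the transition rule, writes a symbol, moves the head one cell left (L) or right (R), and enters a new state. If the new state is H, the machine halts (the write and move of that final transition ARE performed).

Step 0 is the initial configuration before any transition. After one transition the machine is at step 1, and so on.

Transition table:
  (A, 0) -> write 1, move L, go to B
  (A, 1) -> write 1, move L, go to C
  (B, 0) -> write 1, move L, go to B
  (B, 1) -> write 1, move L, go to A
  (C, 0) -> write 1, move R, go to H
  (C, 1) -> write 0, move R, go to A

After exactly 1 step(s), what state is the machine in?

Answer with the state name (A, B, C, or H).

Answer: C

Derivation:
Step 1: in state A at pos 2, read 1 -> (A,1)->write 1,move L,goto C. Now: state=C, head=1, tape[0..3]=0010 (head:  ^)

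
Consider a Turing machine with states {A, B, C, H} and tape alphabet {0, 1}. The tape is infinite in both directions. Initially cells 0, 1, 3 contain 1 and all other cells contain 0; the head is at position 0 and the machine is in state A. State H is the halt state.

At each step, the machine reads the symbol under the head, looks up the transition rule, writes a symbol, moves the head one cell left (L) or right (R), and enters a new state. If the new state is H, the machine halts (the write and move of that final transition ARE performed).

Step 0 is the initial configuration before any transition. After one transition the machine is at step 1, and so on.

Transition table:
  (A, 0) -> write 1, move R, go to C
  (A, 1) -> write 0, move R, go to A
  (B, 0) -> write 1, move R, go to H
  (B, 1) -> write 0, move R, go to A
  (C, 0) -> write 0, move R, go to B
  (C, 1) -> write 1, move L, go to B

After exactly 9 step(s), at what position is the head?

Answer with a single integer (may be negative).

Answer: 7

Derivation:
Step 1: in state A at pos 0, read 1 -> (A,1)->write 0,move R,goto A. Now: state=A, head=1, tape[-1..4]=001010 (head:   ^)
Step 2: in state A at pos 1, read 1 -> (A,1)->write 0,move R,goto A. Now: state=A, head=2, tape[-1..4]=000010 (head:    ^)
Step 3: in state A at pos 2, read 0 -> (A,0)->write 1,move R,goto C. Now: state=C, head=3, tape[-1..4]=000110 (head:     ^)
Step 4: in state C at pos 3, read 1 -> (C,1)->write 1,move L,goto B. Now: state=B, head=2, tape[-1..4]=000110 (head:    ^)
Step 5: in state B at pos 2, read 1 -> (B,1)->write 0,move R,goto A. Now: state=A, head=3, tape[-1..4]=000010 (head:     ^)
Step 6: in state A at pos 3, read 1 -> (A,1)->write 0,move R,goto A. Now: state=A, head=4, tape[-1..5]=0000000 (head:      ^)
Step 7: in state A at pos 4, read 0 -> (A,0)->write 1,move R,goto C. Now: state=C, head=5, tape[-1..6]=00000100 (head:       ^)
Step 8: in state C at pos 5, read 0 -> (C,0)->write 0,move R,goto B. Now: state=B, head=6, tape[-1..7]=000001000 (head:        ^)
Step 9: in state B at pos 6, read 0 -> (B,0)->write 1,move R,goto H. Now: state=H, head=7, tape[-1..8]=0000010100 (head:         ^)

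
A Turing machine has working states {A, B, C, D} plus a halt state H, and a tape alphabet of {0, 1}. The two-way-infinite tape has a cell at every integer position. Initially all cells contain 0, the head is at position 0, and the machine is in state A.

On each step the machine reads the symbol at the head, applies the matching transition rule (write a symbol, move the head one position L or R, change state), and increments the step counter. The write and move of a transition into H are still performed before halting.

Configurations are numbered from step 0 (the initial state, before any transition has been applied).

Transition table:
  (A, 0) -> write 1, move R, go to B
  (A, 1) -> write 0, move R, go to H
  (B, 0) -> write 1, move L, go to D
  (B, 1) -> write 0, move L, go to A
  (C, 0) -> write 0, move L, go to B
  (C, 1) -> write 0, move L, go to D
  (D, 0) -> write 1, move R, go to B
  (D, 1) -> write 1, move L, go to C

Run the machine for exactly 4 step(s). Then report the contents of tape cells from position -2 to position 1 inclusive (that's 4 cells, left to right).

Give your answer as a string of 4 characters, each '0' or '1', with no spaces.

Answer: 0011

Derivation:
Step 1: in state A at pos 0, read 0 -> (A,0)->write 1,move R,goto B. Now: state=B, head=1, tape[-1..2]=0100 (head:   ^)
Step 2: in state B at pos 1, read 0 -> (B,0)->write 1,move L,goto D. Now: state=D, head=0, tape[-1..2]=0110 (head:  ^)
Step 3: in state D at pos 0, read 1 -> (D,1)->write 1,move L,goto C. Now: state=C, head=-1, tape[-2..2]=00110 (head:  ^)
Step 4: in state C at pos -1, read 0 -> (C,0)->write 0,move L,goto B. Now: state=B, head=-2, tape[-3..2]=000110 (head:  ^)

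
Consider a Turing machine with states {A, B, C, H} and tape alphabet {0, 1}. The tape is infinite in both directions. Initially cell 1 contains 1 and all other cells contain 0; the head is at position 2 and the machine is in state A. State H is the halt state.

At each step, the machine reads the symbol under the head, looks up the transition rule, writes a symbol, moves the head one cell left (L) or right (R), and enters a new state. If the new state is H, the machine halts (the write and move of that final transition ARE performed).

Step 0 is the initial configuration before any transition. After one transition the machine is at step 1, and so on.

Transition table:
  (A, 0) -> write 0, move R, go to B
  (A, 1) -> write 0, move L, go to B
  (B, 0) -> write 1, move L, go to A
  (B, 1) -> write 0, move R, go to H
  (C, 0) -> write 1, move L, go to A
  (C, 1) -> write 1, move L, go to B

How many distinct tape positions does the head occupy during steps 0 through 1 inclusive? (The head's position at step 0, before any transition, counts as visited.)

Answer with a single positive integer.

Answer: 2

Derivation:
Step 1: in state A at pos 2, read 0 -> (A,0)->write 0,move R,goto B. Now: state=B, head=3, tape[0..4]=01000 (head:    ^)
Head positions at steps 0..1: starting at 2, distinct positions visited = {2, 3} -> 2 position(s)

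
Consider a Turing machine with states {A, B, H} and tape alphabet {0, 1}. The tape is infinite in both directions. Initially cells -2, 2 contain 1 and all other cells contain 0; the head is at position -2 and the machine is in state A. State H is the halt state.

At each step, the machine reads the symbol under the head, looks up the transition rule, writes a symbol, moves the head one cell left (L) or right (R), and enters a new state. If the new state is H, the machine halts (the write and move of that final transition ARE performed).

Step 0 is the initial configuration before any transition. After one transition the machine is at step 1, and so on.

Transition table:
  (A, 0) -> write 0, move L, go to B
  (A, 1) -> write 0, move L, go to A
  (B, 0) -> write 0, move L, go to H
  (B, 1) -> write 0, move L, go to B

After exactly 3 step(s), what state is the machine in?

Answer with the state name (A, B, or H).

Answer: H

Derivation:
Step 1: in state A at pos -2, read 1 -> (A,1)->write 0,move L,goto A. Now: state=A, head=-3, tape[-4..3]=00000010 (head:  ^)
Step 2: in state A at pos -3, read 0 -> (A,0)->write 0,move L,goto B. Now: state=B, head=-4, tape[-5..3]=000000010 (head:  ^)
Step 3: in state B at pos -4, read 0 -> (B,0)->write 0,move L,goto H. Now: state=H, head=-5, tape[-6..3]=0000000010 (head:  ^)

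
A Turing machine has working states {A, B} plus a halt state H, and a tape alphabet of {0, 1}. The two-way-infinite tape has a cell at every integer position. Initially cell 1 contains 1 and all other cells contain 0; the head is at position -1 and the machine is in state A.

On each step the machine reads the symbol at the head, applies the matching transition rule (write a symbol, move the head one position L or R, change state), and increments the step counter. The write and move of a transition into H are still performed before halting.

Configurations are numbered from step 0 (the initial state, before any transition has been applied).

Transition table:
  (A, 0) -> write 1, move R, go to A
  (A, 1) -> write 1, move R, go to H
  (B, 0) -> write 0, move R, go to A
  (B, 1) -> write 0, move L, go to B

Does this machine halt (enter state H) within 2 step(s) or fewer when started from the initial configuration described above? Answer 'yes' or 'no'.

Step 1: in state A at pos -1, read 0 -> (A,0)->write 1,move R,goto A. Now: state=A, head=0, tape[-2..2]=01010 (head:   ^)
Step 2: in state A at pos 0, read 0 -> (A,0)->write 1,move R,goto A. Now: state=A, head=1, tape[-2..2]=01110 (head:    ^)
After 2 step(s): state = A (not H) -> not halted within 2 -> no

Answer: no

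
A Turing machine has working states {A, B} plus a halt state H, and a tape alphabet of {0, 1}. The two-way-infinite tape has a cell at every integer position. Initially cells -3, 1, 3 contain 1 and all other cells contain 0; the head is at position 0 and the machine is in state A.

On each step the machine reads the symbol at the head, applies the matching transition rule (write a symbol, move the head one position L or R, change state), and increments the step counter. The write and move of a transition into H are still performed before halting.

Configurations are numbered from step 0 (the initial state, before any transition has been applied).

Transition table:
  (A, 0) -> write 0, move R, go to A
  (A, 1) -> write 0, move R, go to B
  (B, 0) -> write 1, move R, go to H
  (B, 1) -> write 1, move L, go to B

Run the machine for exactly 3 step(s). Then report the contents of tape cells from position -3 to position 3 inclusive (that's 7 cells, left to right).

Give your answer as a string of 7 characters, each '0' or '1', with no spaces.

Step 1: in state A at pos 0, read 0 -> (A,0)->write 0,move R,goto A. Now: state=A, head=1, tape[-4..4]=010001010 (head:      ^)
Step 2: in state A at pos 1, read 1 -> (A,1)->write 0,move R,goto B. Now: state=B, head=2, tape[-4..4]=010000010 (head:       ^)
Step 3: in state B at pos 2, read 0 -> (B,0)->write 1,move R,goto H. Now: state=H, head=3, tape[-4..4]=010000110 (head:        ^)

Answer: 1000011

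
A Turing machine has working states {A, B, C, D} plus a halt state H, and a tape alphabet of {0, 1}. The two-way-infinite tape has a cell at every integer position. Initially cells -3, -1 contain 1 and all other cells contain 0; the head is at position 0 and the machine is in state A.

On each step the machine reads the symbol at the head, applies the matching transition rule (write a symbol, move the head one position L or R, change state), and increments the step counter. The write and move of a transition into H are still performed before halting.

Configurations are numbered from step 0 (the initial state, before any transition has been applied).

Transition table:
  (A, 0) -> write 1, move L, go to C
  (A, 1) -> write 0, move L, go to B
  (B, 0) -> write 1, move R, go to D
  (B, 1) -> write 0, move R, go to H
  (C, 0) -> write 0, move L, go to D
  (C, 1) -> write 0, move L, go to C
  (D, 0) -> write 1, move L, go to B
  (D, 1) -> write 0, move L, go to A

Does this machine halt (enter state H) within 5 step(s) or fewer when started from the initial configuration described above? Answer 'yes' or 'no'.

Step 1: in state A at pos 0, read 0 -> (A,0)->write 1,move L,goto C. Now: state=C, head=-1, tape[-4..1]=010110 (head:    ^)
Step 2: in state C at pos -1, read 1 -> (C,1)->write 0,move L,goto C. Now: state=C, head=-2, tape[-4..1]=010010 (head:   ^)
Step 3: in state C at pos -2, read 0 -> (C,0)->write 0,move L,goto D. Now: state=D, head=-3, tape[-4..1]=010010 (head:  ^)
Step 4: in state D at pos -3, read 1 -> (D,1)->write 0,move L,goto A. Now: state=A, head=-4, tape[-5..1]=0000010 (head:  ^)
Step 5: in state A at pos -4, read 0 -> (A,0)->write 1,move L,goto C. Now: state=C, head=-5, tape[-6..1]=00100010 (head:  ^)
After 5 step(s): state = C (not H) -> not halted within 5 -> no

Answer: no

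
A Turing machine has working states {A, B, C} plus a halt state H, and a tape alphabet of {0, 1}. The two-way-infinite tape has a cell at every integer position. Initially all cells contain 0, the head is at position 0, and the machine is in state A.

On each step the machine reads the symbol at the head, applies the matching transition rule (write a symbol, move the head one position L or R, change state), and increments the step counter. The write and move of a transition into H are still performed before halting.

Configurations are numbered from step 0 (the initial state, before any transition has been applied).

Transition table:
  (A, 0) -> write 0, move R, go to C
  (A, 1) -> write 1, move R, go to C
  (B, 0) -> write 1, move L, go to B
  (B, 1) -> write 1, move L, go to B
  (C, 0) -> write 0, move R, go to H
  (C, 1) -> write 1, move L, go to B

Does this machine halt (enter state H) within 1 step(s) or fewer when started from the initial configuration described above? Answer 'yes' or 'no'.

Step 1: in state A at pos 0, read 0 -> (A,0)->write 0,move R,goto C. Now: state=C, head=1, tape[-1..2]=0000 (head:   ^)
After 1 step(s): state = C (not H) -> not halted within 1 -> no

Answer: no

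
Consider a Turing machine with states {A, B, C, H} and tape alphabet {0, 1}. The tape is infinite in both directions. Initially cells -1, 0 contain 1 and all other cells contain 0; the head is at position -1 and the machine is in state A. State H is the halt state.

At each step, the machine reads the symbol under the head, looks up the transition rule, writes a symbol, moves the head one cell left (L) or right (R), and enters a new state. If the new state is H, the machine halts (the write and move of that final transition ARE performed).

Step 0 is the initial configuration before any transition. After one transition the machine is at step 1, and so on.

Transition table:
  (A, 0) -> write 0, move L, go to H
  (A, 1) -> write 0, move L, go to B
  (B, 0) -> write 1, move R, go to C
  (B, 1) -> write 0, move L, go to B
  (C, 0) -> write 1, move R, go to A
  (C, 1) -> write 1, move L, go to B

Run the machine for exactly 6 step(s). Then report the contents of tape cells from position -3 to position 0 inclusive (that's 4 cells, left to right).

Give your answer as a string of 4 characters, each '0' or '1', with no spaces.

Step 1: in state A at pos -1, read 1 -> (A,1)->write 0,move L,goto B. Now: state=B, head=-2, tape[-3..1]=00010 (head:  ^)
Step 2: in state B at pos -2, read 0 -> (B,0)->write 1,move R,goto C. Now: state=C, head=-1, tape[-3..1]=01010 (head:   ^)
Step 3: in state C at pos -1, read 0 -> (C,0)->write 1,move R,goto A. Now: state=A, head=0, tape[-3..1]=01110 (head:    ^)
Step 4: in state A at pos 0, read 1 -> (A,1)->write 0,move L,goto B. Now: state=B, head=-1, tape[-3..1]=01100 (head:   ^)
Step 5: in state B at pos -1, read 1 -> (B,1)->write 0,move L,goto B. Now: state=B, head=-2, tape[-3..1]=01000 (head:  ^)
Step 6: in state B at pos -2, read 1 -> (B,1)->write 0,move L,goto B. Now: state=B, head=-3, tape[-4..1]=000000 (head:  ^)

Answer: 0000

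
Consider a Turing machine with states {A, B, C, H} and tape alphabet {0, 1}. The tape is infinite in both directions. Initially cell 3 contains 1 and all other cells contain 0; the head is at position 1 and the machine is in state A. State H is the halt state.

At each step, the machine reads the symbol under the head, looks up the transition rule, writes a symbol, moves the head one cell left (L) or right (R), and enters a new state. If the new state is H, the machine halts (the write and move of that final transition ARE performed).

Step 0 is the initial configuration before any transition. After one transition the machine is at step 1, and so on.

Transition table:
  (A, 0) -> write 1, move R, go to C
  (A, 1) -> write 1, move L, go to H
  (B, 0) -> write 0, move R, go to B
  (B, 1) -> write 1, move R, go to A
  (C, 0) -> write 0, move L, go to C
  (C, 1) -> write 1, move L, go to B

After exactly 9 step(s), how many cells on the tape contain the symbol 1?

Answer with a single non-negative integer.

Answer: 3

Derivation:
Step 1: in state A at pos 1, read 0 -> (A,0)->write 1,move R,goto C. Now: state=C, head=2, tape[0..4]=01010 (head:   ^)
Step 2: in state C at pos 2, read 0 -> (C,0)->write 0,move L,goto C. Now: state=C, head=1, tape[0..4]=01010 (head:  ^)
Step 3: in state C at pos 1, read 1 -> (C,1)->write 1,move L,goto B. Now: state=B, head=0, tape[-1..4]=001010 (head:  ^)
Step 4: in state B at pos 0, read 0 -> (B,0)->write 0,move R,goto B. Now: state=B, head=1, tape[-1..4]=001010 (head:   ^)
Step 5: in state B at pos 1, read 1 -> (B,1)->write 1,move R,goto A. Now: state=A, head=2, tape[-1..4]=001010 (head:    ^)
Step 6: in state A at pos 2, read 0 -> (A,0)->write 1,move R,goto C. Now: state=C, head=3, tape[-1..4]=001110 (head:     ^)
Step 7: in state C at pos 3, read 1 -> (C,1)->write 1,move L,goto B. Now: state=B, head=2, tape[-1..4]=001110 (head:    ^)
Step 8: in state B at pos 2, read 1 -> (B,1)->write 1,move R,goto A. Now: state=A, head=3, tape[-1..4]=001110 (head:     ^)
Step 9: in state A at pos 3, read 1 -> (A,1)->write 1,move L,goto H. Now: state=H, head=2, tape[-1..4]=001110 (head:    ^)
Cells containing 1 after step 9: {1, 2, 3} -> 3 cell(s)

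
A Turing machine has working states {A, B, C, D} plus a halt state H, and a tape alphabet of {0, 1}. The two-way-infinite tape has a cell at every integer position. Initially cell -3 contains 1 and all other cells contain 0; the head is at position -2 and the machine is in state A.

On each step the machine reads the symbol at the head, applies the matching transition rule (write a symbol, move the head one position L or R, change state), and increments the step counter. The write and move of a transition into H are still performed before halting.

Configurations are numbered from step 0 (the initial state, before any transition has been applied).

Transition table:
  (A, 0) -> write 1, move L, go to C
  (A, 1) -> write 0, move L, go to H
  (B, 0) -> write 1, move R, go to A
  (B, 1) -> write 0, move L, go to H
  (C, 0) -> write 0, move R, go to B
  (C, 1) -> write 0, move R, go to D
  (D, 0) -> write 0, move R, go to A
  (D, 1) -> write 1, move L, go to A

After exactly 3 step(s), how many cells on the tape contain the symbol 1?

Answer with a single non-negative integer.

Step 1: in state A at pos -2, read 0 -> (A,0)->write 1,move L,goto C. Now: state=C, head=-3, tape[-4..-1]=0110 (head:  ^)
Step 2: in state C at pos -3, read 1 -> (C,1)->write 0,move R,goto D. Now: state=D, head=-2, tape[-4..-1]=0010 (head:   ^)
Step 3: in state D at pos -2, read 1 -> (D,1)->write 1,move L,goto A. Now: state=A, head=-3, tape[-4..-1]=0010 (head:  ^)
Cells containing 1 after step 3: {-2} -> 1 cell(s)

Answer: 1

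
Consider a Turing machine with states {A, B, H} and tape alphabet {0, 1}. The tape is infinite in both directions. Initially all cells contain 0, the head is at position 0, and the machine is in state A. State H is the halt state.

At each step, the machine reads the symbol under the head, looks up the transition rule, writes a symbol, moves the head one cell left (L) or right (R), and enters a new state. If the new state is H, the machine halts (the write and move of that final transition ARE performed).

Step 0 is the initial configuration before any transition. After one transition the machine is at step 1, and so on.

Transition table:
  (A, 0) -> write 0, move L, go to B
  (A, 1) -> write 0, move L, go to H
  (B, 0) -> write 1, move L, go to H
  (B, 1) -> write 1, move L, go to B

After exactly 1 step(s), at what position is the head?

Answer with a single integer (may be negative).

Answer: -1

Derivation:
Step 1: in state A at pos 0, read 0 -> (A,0)->write 0,move L,goto B. Now: state=B, head=-1, tape[-2..1]=0000 (head:  ^)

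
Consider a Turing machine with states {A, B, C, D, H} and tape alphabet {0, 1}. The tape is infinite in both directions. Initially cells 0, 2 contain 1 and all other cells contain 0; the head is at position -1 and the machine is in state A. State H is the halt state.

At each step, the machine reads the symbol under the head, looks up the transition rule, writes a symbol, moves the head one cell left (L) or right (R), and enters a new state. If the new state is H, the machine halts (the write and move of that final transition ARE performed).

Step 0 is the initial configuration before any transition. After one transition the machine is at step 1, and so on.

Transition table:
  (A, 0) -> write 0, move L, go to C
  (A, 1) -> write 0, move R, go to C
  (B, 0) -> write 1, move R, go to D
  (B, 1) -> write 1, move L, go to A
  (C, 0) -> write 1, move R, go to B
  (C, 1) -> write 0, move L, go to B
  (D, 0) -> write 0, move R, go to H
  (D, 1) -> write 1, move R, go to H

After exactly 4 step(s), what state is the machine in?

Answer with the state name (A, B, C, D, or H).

Answer: H

Derivation:
Step 1: in state A at pos -1, read 0 -> (A,0)->write 0,move L,goto C. Now: state=C, head=-2, tape[-3..3]=0001010 (head:  ^)
Step 2: in state C at pos -2, read 0 -> (C,0)->write 1,move R,goto B. Now: state=B, head=-1, tape[-3..3]=0101010 (head:   ^)
Step 3: in state B at pos -1, read 0 -> (B,0)->write 1,move R,goto D. Now: state=D, head=0, tape[-3..3]=0111010 (head:    ^)
Step 4: in state D at pos 0, read 1 -> (D,1)->write 1,move R,goto H. Now: state=H, head=1, tape[-3..3]=0111010 (head:     ^)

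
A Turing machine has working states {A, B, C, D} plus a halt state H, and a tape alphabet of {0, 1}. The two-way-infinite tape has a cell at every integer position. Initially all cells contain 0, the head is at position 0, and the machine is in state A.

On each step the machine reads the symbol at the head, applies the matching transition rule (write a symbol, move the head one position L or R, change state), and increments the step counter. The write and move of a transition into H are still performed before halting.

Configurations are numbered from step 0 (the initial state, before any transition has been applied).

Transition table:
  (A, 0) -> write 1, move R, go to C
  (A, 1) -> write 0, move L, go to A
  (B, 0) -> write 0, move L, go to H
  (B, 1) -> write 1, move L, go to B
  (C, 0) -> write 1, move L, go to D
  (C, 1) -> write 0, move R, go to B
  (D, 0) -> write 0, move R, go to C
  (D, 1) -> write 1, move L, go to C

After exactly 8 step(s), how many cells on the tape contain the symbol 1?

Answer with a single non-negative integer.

Answer: 2

Derivation:
Step 1: in state A at pos 0, read 0 -> (A,0)->write 1,move R,goto C. Now: state=C, head=1, tape[-1..2]=0100 (head:   ^)
Step 2: in state C at pos 1, read 0 -> (C,0)->write 1,move L,goto D. Now: state=D, head=0, tape[-1..2]=0110 (head:  ^)
Step 3: in state D at pos 0, read 1 -> (D,1)->write 1,move L,goto C. Now: state=C, head=-1, tape[-2..2]=00110 (head:  ^)
Step 4: in state C at pos -1, read 0 -> (C,0)->write 1,move L,goto D. Now: state=D, head=-2, tape[-3..2]=001110 (head:  ^)
Step 5: in state D at pos -2, read 0 -> (D,0)->write 0,move R,goto C. Now: state=C, head=-1, tape[-3..2]=001110 (head:   ^)
Step 6: in state C at pos -1, read 1 -> (C,1)->write 0,move R,goto B. Now: state=B, head=0, tape[-3..2]=000110 (head:    ^)
Step 7: in state B at pos 0, read 1 -> (B,1)->write 1,move L,goto B. Now: state=B, head=-1, tape[-3..2]=000110 (head:   ^)
Step 8: in state B at pos -1, read 0 -> (B,0)->write 0,move L,goto H. Now: state=H, head=-2, tape[-3..2]=000110 (head:  ^)
Cells containing 1 after step 8: {0, 1} -> 2 cell(s)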